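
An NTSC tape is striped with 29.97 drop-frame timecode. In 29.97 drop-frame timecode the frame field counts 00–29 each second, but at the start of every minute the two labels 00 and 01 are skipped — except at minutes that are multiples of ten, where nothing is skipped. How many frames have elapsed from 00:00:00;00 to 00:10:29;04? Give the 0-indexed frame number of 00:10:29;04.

18856

As if non-drop at 30 labels/s: (0 × 3600 + 10 × 60 + 29) × 30 + 4 = 18874.
Minute boundaries passed: 10; those not divisible by 10: 10 − 1 = 9; dropped labels = 2 × 9 = 18.
Actual frame index = 18874 − 18 = 18856.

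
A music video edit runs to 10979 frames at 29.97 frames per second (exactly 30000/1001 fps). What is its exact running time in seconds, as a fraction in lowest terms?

10989979/30000 seconds

Running time = 10979 ÷ (30000/1001) = 10979 × 1001/30000 = 10989979/30000 s.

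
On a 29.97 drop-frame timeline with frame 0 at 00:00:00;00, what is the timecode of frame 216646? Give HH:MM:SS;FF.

Each 10-minute DF block holds 10 × 60 × 30 − 9 × 2 = 17982 frames. 216646 ÷ 17982 → 12 full blocks, remainder 862.
Within the partial block the first minute is 1800 frames and each further minute 1798, so 0 further minute boundaries passed. Total skipped labels = 18 × 12 + 2 × 0 = 216.
Non-drop label index = 216646 + 216 = 216862; at 30 labels/s that is 02:00:28:22, i.e. DF 02:00:28;22.

02:00:28;22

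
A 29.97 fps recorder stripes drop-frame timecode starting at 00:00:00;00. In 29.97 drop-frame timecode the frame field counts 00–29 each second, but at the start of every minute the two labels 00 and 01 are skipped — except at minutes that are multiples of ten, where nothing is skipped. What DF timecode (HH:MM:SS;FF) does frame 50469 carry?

00:28:04;01

Each 10-minute DF block holds 10 × 60 × 30 − 9 × 2 = 17982 frames. 50469 ÷ 17982 → 2 full blocks, remainder 14505.
Within the partial block the first minute is 1800 frames and each further minute 1798, so 8 further minute boundaries passed. Total skipped labels = 18 × 2 + 2 × 8 = 52.
Non-drop label index = 50469 + 52 = 50521; at 30 labels/s that is 00:28:04:01, i.e. DF 00:28:04;01.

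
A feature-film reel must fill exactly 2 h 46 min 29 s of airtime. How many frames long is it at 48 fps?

479472 frames

2 h 46 min 29 s = 9989 s.
Frames = 9989 × 48 = 479472.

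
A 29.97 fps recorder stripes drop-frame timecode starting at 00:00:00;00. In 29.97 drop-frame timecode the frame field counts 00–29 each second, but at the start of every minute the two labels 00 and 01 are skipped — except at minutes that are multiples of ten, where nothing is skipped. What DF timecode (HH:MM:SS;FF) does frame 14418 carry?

Ten DF minutes hold 17982 frames, so frame 14418 lies in block 0 (frames 0–17981) with 14418 frames into that block.
The block's first minute is 1800 frames and the rest 1798 each; 14418 frames reaches minute 8, so 0 × 18 + 8 × 2 = 16 labels have been skipped so far.
Adding those back, label number 14418 + 16 = 14434 at 30 labels/s is 481 s + 4 f = 0 h 8 min 1 s frame 4, i.e. 00:08:01;04.

00:08:01;04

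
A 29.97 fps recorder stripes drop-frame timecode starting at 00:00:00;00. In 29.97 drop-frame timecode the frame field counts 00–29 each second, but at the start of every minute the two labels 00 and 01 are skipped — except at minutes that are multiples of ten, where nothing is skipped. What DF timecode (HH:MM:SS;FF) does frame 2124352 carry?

Ten DF minutes hold 17982 frames, so frame 2124352 lies in block 118 (frames 2121876–2139857) with 2476 frames into that block.
The block's first minute is 1800 frames and the rest 1798 each; 2476 frames reaches minute 1, so 118 × 18 + 1 × 2 = 2126 labels have been skipped so far.
Adding those back, label number 2124352 + 2126 = 2126478 at 30 labels/s is 70882 s + 18 f = 19 h 41 min 22 s frame 18, i.e. 19:41:22;18.

19:41:22;18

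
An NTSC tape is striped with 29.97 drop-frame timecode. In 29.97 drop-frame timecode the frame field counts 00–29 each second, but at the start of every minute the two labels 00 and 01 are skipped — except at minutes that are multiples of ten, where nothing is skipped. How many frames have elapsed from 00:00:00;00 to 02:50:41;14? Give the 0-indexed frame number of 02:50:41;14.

306938

Complete 10-minute blocks: 17, each 17982 frames → 305694.
Remaining 0 whole minutes in the current block: 0 frames.
Within the current minute: 41 × 30 + 14 = 1244. Total = 305694 + 0 + 1244 = 306938.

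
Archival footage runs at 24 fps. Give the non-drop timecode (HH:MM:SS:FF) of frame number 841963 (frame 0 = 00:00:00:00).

841963 ÷ 24 = 35081 full seconds, remainder 19 frames.
35081 s = 9 h 44 min 41 s.
Timecode: 09:44:41:19.

09:44:41:19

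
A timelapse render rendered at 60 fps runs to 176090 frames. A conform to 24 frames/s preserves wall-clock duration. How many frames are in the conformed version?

Target frames = source frames × (target rate / source rate) = 176090 × (24)/(60) = 176090 × 2/5 = 70436.

70436 frames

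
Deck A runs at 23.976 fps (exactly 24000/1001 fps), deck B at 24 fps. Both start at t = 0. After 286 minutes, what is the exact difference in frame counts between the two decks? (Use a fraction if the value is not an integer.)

2880/7 frames

286 min = 17160 s.
A emits 24000/1001 × 17160 = 2880000/7 frames; B emits 24 × 17160 = 411840.
Difference = 2880/7 frames (≈ 411.4286); B is ahead of A.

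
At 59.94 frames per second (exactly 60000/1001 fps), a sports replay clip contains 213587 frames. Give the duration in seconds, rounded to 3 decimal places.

Running time = 213587 × 1001/60000 = 213800587/60000 s ≈ 3563.343 s.

3563.343 seconds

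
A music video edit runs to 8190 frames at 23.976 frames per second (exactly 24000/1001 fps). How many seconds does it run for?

Running time = 8190 / (24000/1001) = 341.59125 s.

341.59125 seconds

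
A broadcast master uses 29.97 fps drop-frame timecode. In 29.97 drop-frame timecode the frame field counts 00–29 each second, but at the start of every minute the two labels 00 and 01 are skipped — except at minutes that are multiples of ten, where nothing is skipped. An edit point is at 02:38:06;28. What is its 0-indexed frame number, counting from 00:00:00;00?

As if non-drop at 30 labels/s: (2 × 3600 + 38 × 60 + 6) × 30 + 28 = 284608.
Minute boundaries passed: 158; those not divisible by 10: 158 − 15 = 143; dropped labels = 2 × 143 = 286.
Actual frame index = 284608 − 286 = 284322.

284322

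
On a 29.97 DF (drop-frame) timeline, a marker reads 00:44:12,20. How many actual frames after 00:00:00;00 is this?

79500

Complete 10-minute blocks: 4, each 17982 frames → 71928.
Remaining 4 whole minutes in the current block: 1800 + 3 × 1798 = 7194 frames.
Within the current minute: 12 × 30 + 20 − 2 = 378 (labels ;00/;01 skipped at this minute). Total = 71928 + 7194 + 378 = 79500.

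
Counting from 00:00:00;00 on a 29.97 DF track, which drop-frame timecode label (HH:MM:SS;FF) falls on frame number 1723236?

Each 10-minute DF block holds 10 × 60 × 30 − 9 × 2 = 17982 frames. 1723236 ÷ 17982 → 95 full blocks, remainder 14946.
Within the partial block the first minute is 1800 frames and each further minute 1798, so 8 further minute boundaries passed. Total skipped labels = 18 × 95 + 2 × 8 = 1726.
Non-drop label index = 1723236 + 1726 = 1724962; at 30 labels/s that is 15:58:18:22, i.e. DF 15:58:18;22.

15:58:18;22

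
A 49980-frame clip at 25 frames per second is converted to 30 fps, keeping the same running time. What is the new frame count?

Target frames = source frames × (target rate / source rate) = 49980 × (30)/(25) = 49980 × 6/5 = 59976.

59976 frames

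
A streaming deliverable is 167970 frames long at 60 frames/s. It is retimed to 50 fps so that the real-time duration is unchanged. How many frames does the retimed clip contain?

Target frames = source frames × (target rate / source rate) = 167970 × (50)/(60) = 167970 × 5/6 = 139975.

139975 frames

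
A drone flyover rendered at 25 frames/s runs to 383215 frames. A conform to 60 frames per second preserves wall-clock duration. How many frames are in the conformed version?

919716 frames

Target frames = source frames × (target rate / source rate) = 383215 × (60)/(25) = 383215 × 12/5 = 919716.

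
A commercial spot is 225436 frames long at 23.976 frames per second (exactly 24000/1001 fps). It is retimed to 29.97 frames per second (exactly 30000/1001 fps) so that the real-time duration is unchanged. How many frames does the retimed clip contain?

281795 frames

Target frames = source frames × (target rate / source rate) = 225436 × (30000/1001)/(24000/1001) = 225436 × 5/4 = 281795.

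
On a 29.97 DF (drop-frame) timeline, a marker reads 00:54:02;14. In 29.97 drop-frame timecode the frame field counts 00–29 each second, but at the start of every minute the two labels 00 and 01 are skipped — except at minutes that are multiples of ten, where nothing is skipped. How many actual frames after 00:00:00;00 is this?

Complete 10-minute blocks: 5, each 17982 frames → 89910.
Remaining 4 whole minutes in the current block: 1800 + 3 × 1798 = 7194 frames.
Within the current minute: 2 × 30 + 14 − 2 = 72 (labels ;00/;01 skipped at this minute). Total = 89910 + 7194 + 72 = 97176.

97176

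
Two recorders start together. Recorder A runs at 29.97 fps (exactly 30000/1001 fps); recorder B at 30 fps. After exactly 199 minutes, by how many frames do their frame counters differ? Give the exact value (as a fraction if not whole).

358200/1001 frames

199 min = 11940 s.
A emits 30000/1001 × 11940 = 358200000/1001 frames; B emits 30 × 11940 = 358200.
Difference = 358200/1001 frames (≈ 357.8422); B is ahead of A.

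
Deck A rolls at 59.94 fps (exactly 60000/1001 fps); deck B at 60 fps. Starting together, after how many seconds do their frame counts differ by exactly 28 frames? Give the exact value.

7007/15 seconds

The gap grows by |60 − 60000/1001| = 60/1001 frames per second.
Time for a 28-frame gap: 28 ÷ (60/1001) = 7007/15 s.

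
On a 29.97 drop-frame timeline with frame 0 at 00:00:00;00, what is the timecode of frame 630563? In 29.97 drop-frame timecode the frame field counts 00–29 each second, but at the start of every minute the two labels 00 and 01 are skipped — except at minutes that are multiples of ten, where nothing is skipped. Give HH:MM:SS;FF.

05:50:39;23

Ten DF minutes hold 17982 frames, so frame 630563 lies in block 35 (frames 629370–647351) with 1193 frames into that block.
The block's first minute is 1800 frames and the rest 1798 each; 1193 frames reaches minute 0, so 35 × 18 + 0 × 2 = 630 labels have been skipped so far.
Adding those back, label number 630563 + 630 = 631193 at 30 labels/s is 21039 s + 23 f = 5 h 50 min 39 s frame 23, i.e. 05:50:39;23.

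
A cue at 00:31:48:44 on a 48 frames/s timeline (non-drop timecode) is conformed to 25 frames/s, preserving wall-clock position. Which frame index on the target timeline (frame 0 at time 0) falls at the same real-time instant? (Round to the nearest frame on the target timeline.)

frame 47723

Source frame index: (0×3600 + 31×60 + 48) × 48 + 44 = 91628.
Real time: 91628 / (48) = 22907/12 s.
Target frame: (22907/12) × (25) = 572675/12 ≈ 47722.917 → 47723.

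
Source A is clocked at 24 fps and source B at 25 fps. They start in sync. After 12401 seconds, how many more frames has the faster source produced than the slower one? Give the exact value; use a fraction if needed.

A emits 24 × 12401 = 297624 frames; B emits 25 × 12401 = 310025.
Difference = 12401 frames; B is ahead of A.

12401 frames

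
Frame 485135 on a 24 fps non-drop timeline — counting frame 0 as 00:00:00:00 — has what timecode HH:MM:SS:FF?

05:36:53:23

485135 ÷ 24 = 20213 full seconds, remainder 23 frames.
20213 s = 5 h 36 min 53 s.
Timecode: 05:36:53:23.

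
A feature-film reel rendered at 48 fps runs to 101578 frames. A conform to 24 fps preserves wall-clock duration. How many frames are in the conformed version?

Target frames = source frames × (target rate / source rate) = 101578 × (24)/(48) = 101578 × 1/2 = 50789.

50789 frames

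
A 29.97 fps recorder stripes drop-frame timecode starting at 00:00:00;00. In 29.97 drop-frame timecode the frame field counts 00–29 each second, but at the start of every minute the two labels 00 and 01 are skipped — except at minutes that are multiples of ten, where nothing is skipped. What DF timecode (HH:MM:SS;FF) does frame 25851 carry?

00:14:22;17

Each 10-minute DF block holds 10 × 60 × 30 − 9 × 2 = 17982 frames. 25851 ÷ 17982 → 1 full block, remainder 7869.
Within the partial block the first minute is 1800 frames and each further minute 1798, so 4 further minute boundaries passed. Total skipped labels = 18 × 1 + 2 × 4 = 26.
Non-drop label index = 25851 + 26 = 25877; at 30 labels/s that is 00:14:22:17, i.e. DF 00:14:22;17.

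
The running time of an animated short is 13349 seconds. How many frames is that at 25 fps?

333725 frames

Frames = 13349 × 25 = 333725.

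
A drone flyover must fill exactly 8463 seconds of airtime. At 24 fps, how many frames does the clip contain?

203112 frames

Frames = 8463 × 24 = 203112.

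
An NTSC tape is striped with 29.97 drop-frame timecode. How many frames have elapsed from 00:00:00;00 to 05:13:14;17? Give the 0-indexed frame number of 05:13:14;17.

563273

Complete 10-minute blocks: 31, each 17982 frames → 557442.
Remaining 3 whole minutes in the current block: 1800 + 2 × 1798 = 5396 frames.
Within the current minute: 14 × 30 + 17 − 2 = 435 (labels ;00/;01 skipped at this minute). Total = 557442 + 5396 + 435 = 563273.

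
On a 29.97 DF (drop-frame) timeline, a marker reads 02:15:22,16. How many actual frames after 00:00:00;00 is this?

243432

As if non-drop at 30 labels/s: (2 × 3600 + 15 × 60 + 22) × 30 + 16 = 243676.
Minute boundaries passed: 135; those not divisible by 10: 135 − 13 = 122; dropped labels = 2 × 122 = 244.
Actual frame index = 243676 − 244 = 243432.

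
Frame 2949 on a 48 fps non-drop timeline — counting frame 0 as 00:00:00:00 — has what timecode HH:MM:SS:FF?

2949 ÷ 48 = 61 full seconds, remainder 21 frames.
61 s = 0 h 1 min 1 s.
Timecode: 00:01:01:21.

00:01:01:21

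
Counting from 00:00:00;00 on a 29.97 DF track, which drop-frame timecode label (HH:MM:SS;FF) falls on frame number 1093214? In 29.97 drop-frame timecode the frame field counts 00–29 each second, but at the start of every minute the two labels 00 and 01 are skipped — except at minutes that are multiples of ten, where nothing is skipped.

Each 10-minute DF block holds 10 × 60 × 30 − 9 × 2 = 17982 frames. 1093214 ÷ 17982 → 60 full blocks, remainder 14294.
Within the partial block the first minute is 1800 frames and each further minute 1798, so 7 further minute boundaries passed. Total skipped labels = 18 × 60 + 2 × 7 = 1094.
Non-drop label index = 1093214 + 1094 = 1094308; at 30 labels/s that is 10:07:56:28, i.e. DF 10:07:56;28.

10:07:56;28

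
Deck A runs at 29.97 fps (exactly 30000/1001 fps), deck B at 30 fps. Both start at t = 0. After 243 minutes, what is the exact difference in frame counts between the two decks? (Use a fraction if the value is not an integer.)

243 min = 14580 s.
A emits 30000/1001 × 14580 = 437400000/1001 frames; B emits 30 × 14580 = 437400.
Difference = 437400/1001 frames (≈ 436.9630); B is ahead of A.

437400/1001 frames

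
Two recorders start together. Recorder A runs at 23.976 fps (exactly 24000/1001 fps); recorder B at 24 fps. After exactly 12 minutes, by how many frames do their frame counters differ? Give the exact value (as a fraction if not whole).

17280/1001 frames

12 min = 720 s.
A emits 24000/1001 × 720 = 17280000/1001 frames; B emits 24 × 720 = 17280.
Difference = 17280/1001 frames (≈ 17.2627); B is ahead of A.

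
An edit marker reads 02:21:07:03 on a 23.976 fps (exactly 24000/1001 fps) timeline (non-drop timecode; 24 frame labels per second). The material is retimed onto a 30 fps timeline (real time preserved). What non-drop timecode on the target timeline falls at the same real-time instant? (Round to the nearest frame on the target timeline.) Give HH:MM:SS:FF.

Source frame index: (2×3600 + 21×60 + 7) × 24 + 3 = 203211.
Real time: 203211 / (24000/1001) = 67804737/8000 s.
Target frame: (67804737/8000) × (30) = 203414211/800 ≈ 254267.764 → 254268.
At 30 labels/s: frame 254268 → 02:21:15:18.

02:21:15:18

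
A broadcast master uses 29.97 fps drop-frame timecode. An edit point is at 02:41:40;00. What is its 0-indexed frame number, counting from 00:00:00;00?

As if non-drop at 30 labels/s: (2 × 3600 + 41 × 60 + 40) × 30 + 0 = 291000.
Minute boundaries passed: 161; those not divisible by 10: 161 − 16 = 145; dropped labels = 2 × 145 = 290.
Actual frame index = 291000 − 290 = 290710.

290710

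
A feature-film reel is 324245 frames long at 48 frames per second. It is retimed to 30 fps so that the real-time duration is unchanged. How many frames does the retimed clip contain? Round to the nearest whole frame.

202653 frames

Frames at target rate = 324245 × (30) / (48) = 1621225/8 ≈ 202653.125.
Nearest whole frame: 202653.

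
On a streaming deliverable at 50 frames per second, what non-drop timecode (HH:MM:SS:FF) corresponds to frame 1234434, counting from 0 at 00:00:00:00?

06:51:28:34

1234434 ÷ 50 = 24688 full seconds, remainder 34 frames.
24688 s = 6 h 51 min 28 s.
Timecode: 06:51:28:34.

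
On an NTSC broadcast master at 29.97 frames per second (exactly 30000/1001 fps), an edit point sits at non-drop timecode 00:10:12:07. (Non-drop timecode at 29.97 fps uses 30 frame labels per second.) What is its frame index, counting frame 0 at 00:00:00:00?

Total seconds to the label: (0 × 3600 + 10 × 60 + 12) = 612.
Frame index = 612 × 30 + 7 = 18367.

18367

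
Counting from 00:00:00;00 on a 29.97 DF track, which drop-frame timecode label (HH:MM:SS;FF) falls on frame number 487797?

Each 10-minute DF block holds 10 × 60 × 30 − 9 × 2 = 17982 frames. 487797 ÷ 17982 → 27 full blocks, remainder 2283.
Within the partial block the first minute is 1800 frames and each further minute 1798, so 1 further minute boundary passed. Total skipped labels = 18 × 27 + 2 × 1 = 488.
Non-drop label index = 487797 + 488 = 488285; at 30 labels/s that is 04:31:16:05, i.e. DF 04:31:16;05.

04:31:16;05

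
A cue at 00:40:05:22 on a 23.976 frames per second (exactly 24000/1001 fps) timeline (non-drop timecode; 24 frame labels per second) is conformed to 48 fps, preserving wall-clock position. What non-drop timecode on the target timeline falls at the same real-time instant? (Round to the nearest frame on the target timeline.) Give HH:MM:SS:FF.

Source frame index: (0×3600 + 40×60 + 5) × 24 + 22 = 57742.
Real time: 57742 / (24000/1001) = 28899871/12000 s.
Target frame: (28899871/12000) × (48) = 28899871/250 ≈ 115599.484 → 115599.
At 48 labels/s: frame 115599 → 00:40:08:15.

00:40:08:15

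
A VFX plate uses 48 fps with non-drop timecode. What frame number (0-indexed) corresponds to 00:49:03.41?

Total seconds to the label: (0 × 3600 + 49 × 60 + 3) = 2943.
Frame index = 2943 × 48 + 41 = 141305.

141305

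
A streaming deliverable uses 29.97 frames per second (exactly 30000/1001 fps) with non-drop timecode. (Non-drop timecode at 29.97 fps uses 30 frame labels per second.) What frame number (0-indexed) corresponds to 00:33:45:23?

Total seconds to the label: (0 × 3600 + 33 × 60 + 45) = 2025.
Frame index = 2025 × 30 + 23 = 60773.

frame 60773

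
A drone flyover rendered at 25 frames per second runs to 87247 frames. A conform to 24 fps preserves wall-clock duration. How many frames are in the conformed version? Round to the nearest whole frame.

Frames at target rate = 87247 × (24) / (25) = 2093928/25 ≈ 83757.120.
Nearest whole frame: 83757.

83757 frames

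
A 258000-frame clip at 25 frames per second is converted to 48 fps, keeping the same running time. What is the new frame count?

Target frames = source frames × (target rate / source rate) = 258000 × (48)/(25) = 258000 × 48/25 = 495360.

495360 frames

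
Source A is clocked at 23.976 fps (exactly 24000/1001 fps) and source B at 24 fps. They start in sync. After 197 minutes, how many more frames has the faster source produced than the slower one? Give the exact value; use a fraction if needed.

283680/1001 frames

197 min = 11820 s.
A emits 24000/1001 × 11820 = 283680000/1001 frames; B emits 24 × 11820 = 283680.
Difference = 283680/1001 frames (≈ 283.3966); B is ahead of A.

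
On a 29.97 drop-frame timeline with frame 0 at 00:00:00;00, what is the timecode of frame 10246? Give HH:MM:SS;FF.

00:05:41;26

Each 10-minute DF block holds 10 × 60 × 30 − 9 × 2 = 17982 frames. 10246 ÷ 17982 → 0 full blocks, remainder 10246.
Within the partial block the first minute is 1800 frames and each further minute 1798, so 5 further minute boundaries passed. Total skipped labels = 18 × 0 + 2 × 5 = 10.
Non-drop label index = 10246 + 10 = 10256; at 30 labels/s that is 00:05:41:26, i.e. DF 00:05:41;26.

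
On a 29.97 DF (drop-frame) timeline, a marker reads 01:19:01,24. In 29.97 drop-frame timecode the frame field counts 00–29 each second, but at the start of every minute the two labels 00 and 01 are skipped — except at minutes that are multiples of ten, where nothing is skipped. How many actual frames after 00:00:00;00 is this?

Complete 10-minute blocks: 7, each 17982 frames → 125874.
Remaining 9 whole minutes in the current block: 1800 + 8 × 1798 = 16184 frames.
Within the current minute: 1 × 30 + 24 − 2 = 52 (labels ;00/;01 skipped at this minute). Total = 125874 + 16184 + 52 = 142110.

142110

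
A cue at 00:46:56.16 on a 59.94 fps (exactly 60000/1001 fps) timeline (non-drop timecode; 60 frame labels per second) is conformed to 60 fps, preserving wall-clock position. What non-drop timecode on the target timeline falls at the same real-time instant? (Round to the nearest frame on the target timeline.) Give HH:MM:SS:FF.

Source frame index: (0×3600 + 46×60 + 56) × 60 + 16 = 168976.
Real time: 168976 / (60000/1001) = 10571561/3750 s.
Target frame: (10571561/3750) × (60) = 21143122/125 ≈ 169144.976 → 169145.
At 60 labels/s: frame 169145 → 00:46:59:05.

00:46:59:05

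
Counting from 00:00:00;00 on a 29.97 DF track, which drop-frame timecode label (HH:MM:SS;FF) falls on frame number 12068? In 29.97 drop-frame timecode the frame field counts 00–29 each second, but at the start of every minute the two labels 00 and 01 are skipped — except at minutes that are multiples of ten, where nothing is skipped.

Each 10-minute DF block holds 10 × 60 × 30 − 9 × 2 = 17982 frames. 12068 ÷ 17982 → 0 full blocks, remainder 12068.
Within the partial block the first minute is 1800 frames and each further minute 1798, so 6 further minute boundaries passed. Total skipped labels = 18 × 0 + 2 × 6 = 12.
Non-drop label index = 12068 + 12 = 12080; at 30 labels/s that is 00:06:42:20, i.e. DF 00:06:42;20.

00:06:42;20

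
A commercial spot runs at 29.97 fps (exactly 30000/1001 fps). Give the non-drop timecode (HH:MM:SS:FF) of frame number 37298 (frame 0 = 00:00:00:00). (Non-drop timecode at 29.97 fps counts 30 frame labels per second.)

00:20:43:08

37298 ÷ 30 = 1243 full seconds, remainder 8 frames.
1243 s = 0 h 20 min 43 s.
Timecode: 00:20:43:08.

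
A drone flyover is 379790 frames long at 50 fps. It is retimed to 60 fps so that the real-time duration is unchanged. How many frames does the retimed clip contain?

455748 frames

Target frames = source frames × (target rate / source rate) = 379790 × (60)/(50) = 379790 × 6/5 = 455748.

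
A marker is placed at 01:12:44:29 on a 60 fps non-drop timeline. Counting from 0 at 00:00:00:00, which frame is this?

Total seconds to the label: (1 × 3600 + 12 × 60 + 44) = 4364.
Frame index = 4364 × 60 + 29 = 261869.

261869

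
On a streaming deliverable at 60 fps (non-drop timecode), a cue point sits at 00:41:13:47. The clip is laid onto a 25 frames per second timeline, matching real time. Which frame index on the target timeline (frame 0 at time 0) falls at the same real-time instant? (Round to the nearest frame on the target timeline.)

frame 61845

Source frame index: (0×3600 + 41×60 + 13) × 60 + 47 = 148427.
Real time: 148427 / (60) = 148427/60 s.
Target frame: (148427/60) × (25) = 742135/12 ≈ 61844.583 → 61845.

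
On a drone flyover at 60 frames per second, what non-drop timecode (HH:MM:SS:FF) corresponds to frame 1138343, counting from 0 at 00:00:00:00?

1138343 ÷ 60 = 18972 full seconds, remainder 23 frames.
18972 s = 5 h 16 min 12 s.
Timecode: 05:16:12:23.

05:16:12:23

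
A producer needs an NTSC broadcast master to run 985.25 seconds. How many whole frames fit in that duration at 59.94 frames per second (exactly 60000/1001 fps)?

59055 frames

Frames = 985.25 × 60000/1001 = 8445000/143 ≈ 59055.9441.
Complete frames: 59055.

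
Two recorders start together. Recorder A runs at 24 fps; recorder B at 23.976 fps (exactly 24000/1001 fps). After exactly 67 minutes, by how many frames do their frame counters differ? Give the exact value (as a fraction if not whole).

96480/1001 frames

67 min = 4020 s.
A emits 24 × 4020 = 96480 frames; B emits 24000/1001 × 4020 = 96480000/1001.
Difference = 96480/1001 frames (≈ 96.3836); B is behind A.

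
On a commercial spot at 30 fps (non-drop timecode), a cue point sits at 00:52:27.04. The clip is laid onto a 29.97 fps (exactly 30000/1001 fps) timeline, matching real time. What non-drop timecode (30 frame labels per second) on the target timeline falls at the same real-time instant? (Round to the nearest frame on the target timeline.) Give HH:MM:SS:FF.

00:52:24:00

Source frame index: (0×3600 + 52×60 + 27) × 30 + 4 = 94414.
Real time: 94414 / (30) = 47207/15 s.
Target frame: (47207/15) × (30000/1001) = 94414000/1001 ≈ 94319.680 → 94320.
At 30 labels/s: frame 94320 → 00:52:24:00.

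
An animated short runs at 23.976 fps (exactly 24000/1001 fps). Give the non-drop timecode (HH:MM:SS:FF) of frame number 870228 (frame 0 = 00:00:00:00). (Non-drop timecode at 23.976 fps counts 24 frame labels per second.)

870228 ÷ 24 = 36259 full seconds, remainder 12 frames.
36259 s = 10 h 4 min 19 s.
Timecode: 10:04:19:12.

10:04:19:12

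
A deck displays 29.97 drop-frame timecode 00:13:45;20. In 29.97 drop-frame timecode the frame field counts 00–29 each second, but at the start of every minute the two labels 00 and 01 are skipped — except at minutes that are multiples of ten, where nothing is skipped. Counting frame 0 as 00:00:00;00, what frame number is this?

Complete 10-minute blocks: 1, each 17982 frames → 17982.
Remaining 3 whole minutes in the current block: 1800 + 2 × 1798 = 5396 frames.
Within the current minute: 45 × 30 + 20 − 2 = 1368 (labels ;00/;01 skipped at this minute). Total = 17982 + 5396 + 1368 = 24746.

24746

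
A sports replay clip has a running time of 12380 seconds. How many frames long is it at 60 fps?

Frames = 12380 × 60 = 742800.

742800 frames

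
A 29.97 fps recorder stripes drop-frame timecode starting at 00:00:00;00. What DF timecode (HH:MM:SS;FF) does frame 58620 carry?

Each 10-minute DF block holds 10 × 60 × 30 − 9 × 2 = 17982 frames. 58620 ÷ 17982 → 3 full blocks, remainder 4674.
Within the partial block the first minute is 1800 frames and each further minute 1798, so 2 further minute boundaries passed. Total skipped labels = 18 × 3 + 2 × 2 = 58.
Non-drop label index = 58620 + 58 = 58678; at 30 labels/s that is 00:32:35:28, i.e. DF 00:32:35;28.

00:32:35;28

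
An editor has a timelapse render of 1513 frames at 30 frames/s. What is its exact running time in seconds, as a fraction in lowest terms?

1513/30 seconds

Running time = 1513 ÷ (30) = 1513 × 1/30 = 1513/30 s.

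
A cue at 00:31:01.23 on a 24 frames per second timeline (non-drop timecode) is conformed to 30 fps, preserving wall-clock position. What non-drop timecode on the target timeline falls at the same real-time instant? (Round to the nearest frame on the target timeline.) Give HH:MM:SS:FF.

Source frame index: (0×3600 + 31×60 + 1) × 24 + 23 = 44687.
Real time: 44687 / (24) = 44687/24 s.
Target frame: (44687/24) × (30) = 223435/4 ≈ 55858.750 → 55859.
At 30 labels/s: frame 55859 → 00:31:01:29.

00:31:01:29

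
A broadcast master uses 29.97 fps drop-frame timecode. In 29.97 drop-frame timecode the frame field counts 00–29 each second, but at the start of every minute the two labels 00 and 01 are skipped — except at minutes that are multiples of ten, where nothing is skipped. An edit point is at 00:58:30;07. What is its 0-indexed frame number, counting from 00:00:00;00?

As if non-drop at 30 labels/s: (0 × 3600 + 58 × 60 + 30) × 30 + 7 = 105307.
Minute boundaries passed: 58; those not divisible by 10: 58 − 5 = 53; dropped labels = 2 × 53 = 106.
Actual frame index = 105307 − 106 = 105201.

105201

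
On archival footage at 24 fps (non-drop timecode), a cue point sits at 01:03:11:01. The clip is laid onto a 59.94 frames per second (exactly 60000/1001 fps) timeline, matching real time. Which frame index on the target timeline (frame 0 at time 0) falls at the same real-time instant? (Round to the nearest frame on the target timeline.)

Source frame index: (1×3600 + 3×60 + 11) × 24 + 1 = 90985.
Real time: 90985 / (24) = 90985/24 s.
Target frame: (90985/24) × (60000/1001) = 227462500/1001 ≈ 227235.265 → 227235.

frame 227235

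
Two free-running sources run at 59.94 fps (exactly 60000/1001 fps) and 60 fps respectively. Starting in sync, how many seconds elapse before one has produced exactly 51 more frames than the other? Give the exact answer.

The gap grows by |60 − 60000/1001| = 60/1001 frames per second.
Time for a 51-frame gap: 51 ÷ (60/1001) = 850.85 s.

850.85 seconds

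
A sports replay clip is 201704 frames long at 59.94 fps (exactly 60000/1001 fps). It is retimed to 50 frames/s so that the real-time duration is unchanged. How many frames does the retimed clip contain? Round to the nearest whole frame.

168255 frames

Frames at target rate = 201704 × (50) / (60000/1001) = 25238213/150 ≈ 168254.753.
Nearest whole frame: 168255.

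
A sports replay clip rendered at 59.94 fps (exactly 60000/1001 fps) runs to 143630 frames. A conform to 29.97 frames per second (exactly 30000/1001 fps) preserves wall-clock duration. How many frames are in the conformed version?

71815 frames

Target frames = source frames × (target rate / source rate) = 143630 × (30000/1001)/(60000/1001) = 143630 × 1/2 = 71815.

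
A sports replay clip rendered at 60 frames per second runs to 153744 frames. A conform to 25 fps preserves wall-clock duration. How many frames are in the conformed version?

64060 frames

Target frames = source frames × (target rate / source rate) = 153744 × (25)/(60) = 153744 × 5/12 = 64060.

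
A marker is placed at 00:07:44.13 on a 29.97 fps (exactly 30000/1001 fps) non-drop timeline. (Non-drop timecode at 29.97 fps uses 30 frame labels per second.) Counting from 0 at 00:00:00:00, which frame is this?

13933

Total seconds to the label: (0 × 3600 + 7 × 60 + 44) = 464.
Frame index = 464 × 30 + 13 = 13933.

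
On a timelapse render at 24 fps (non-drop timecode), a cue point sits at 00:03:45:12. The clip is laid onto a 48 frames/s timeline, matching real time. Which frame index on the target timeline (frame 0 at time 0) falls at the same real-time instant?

frame 10824

Source frame index: (0×3600 + 3×60 + 45) × 24 + 12 = 5412.
Real time: 5412 / (24) = 451/2 s.
Target frame: (451/2) × (48) = 10824.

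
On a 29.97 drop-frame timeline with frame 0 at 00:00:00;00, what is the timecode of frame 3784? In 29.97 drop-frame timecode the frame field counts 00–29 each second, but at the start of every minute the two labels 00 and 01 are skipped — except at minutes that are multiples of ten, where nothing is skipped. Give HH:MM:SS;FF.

00:02:06;08

Each 10-minute DF block holds 10 × 60 × 30 − 9 × 2 = 17982 frames. 3784 ÷ 17982 → 0 full blocks, remainder 3784.
Within the partial block the first minute is 1800 frames and each further minute 1798, so 2 further minute boundaries passed. Total skipped labels = 18 × 0 + 2 × 2 = 4.
Non-drop label index = 3784 + 4 = 3788; at 30 labels/s that is 00:02:06:08, i.e. DF 00:02:06;08.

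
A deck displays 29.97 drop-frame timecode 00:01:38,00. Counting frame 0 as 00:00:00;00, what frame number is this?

2938

As if non-drop at 30 labels/s: (0 × 3600 + 1 × 60 + 38) × 30 + 0 = 2940.
Minute boundaries passed: 1; those not divisible by 10: 1 − 0 = 1; dropped labels = 2 × 1 = 2.
Actual frame index = 2940 − 2 = 2938.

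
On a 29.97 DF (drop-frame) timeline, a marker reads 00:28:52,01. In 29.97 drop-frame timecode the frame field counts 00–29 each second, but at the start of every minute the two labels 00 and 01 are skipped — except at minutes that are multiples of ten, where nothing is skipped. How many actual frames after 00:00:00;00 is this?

Complete 10-minute blocks: 2, each 17982 frames → 35964.
Remaining 8 whole minutes in the current block: 1800 + 7 × 1798 = 14386 frames.
Within the current minute: 52 × 30 + 1 − 2 = 1559 (labels ;00/;01 skipped at this minute). Total = 35964 + 14386 + 1559 = 51909.

51909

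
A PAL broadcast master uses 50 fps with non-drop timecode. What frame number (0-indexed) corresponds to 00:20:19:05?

Total seconds to the label: (0 × 3600 + 20 × 60 + 19) = 1219.
Frame index = 1219 × 50 + 5 = 60955.

60955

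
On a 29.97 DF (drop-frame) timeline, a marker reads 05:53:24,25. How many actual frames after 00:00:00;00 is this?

635509

Complete 10-minute blocks: 35, each 17982 frames → 629370.
Remaining 3 whole minutes in the current block: 1800 + 2 × 1798 = 5396 frames.
Within the current minute: 24 × 30 + 25 − 2 = 743 (labels ;00/;01 skipped at this minute). Total = 629370 + 5396 + 743 = 635509.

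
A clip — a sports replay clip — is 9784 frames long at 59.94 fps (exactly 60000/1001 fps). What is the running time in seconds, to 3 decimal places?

163.230 seconds

Running time = 9784 × 1001/60000 = 1224223/7500 s ≈ 163.230 s.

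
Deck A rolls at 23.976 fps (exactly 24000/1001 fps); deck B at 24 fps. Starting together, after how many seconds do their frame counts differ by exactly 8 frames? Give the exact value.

1001/3 seconds

The gap grows by |24 − 24000/1001| = 24/1001 frames per second.
Time for a 8-frame gap: 8 ÷ (24/1001) = 1001/3 s.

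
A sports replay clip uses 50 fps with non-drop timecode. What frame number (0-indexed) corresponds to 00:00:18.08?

Total seconds to the label: (0 × 3600 + 0 × 60 + 18) = 18.
Frame index = 18 × 50 + 8 = 908.

frame 908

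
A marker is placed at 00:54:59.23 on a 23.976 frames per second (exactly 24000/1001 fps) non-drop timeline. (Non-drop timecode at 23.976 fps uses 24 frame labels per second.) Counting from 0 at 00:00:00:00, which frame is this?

Total seconds to the label: (0 × 3600 + 54 × 60 + 59) = 3299.
Frame index = 3299 × 24 + 23 = 79199.

79199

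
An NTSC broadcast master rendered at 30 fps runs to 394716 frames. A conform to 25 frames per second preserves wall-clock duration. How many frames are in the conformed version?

328930 frames

Target frames = source frames × (target rate / source rate) = 394716 × (25)/(30) = 394716 × 5/6 = 328930.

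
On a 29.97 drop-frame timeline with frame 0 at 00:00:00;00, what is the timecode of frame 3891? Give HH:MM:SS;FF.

Each 10-minute DF block holds 10 × 60 × 30 − 9 × 2 = 17982 frames. 3891 ÷ 17982 → 0 full blocks, remainder 3891.
Within the partial block the first minute is 1800 frames and each further minute 1798, so 2 further minute boundaries passed. Total skipped labels = 18 × 0 + 2 × 2 = 4.
Non-drop label index = 3891 + 4 = 3895; at 30 labels/s that is 00:02:09:25, i.e. DF 00:02:09;25.

00:02:09;25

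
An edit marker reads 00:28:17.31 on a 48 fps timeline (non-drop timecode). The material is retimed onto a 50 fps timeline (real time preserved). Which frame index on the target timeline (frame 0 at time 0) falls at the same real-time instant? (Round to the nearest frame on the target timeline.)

Source frame index: (0×3600 + 28×60 + 17) × 48 + 31 = 81487.
Real time: 81487 / (48) = 81487/48 s.
Target frame: (81487/48) × (50) = 2037175/24 ≈ 84882.292 → 84882.

frame 84882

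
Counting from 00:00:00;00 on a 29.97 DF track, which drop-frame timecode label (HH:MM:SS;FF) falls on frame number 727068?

06:44:19;26

Each 10-minute DF block holds 10 × 60 × 30 − 9 × 2 = 17982 frames. 727068 ÷ 17982 → 40 full blocks, remainder 7788.
Within the partial block the first minute is 1800 frames and each further minute 1798, so 4 further minute boundaries passed. Total skipped labels = 18 × 40 + 2 × 4 = 728.
Non-drop label index = 727068 + 728 = 727796; at 30 labels/s that is 06:44:19:26, i.e. DF 06:44:19;26.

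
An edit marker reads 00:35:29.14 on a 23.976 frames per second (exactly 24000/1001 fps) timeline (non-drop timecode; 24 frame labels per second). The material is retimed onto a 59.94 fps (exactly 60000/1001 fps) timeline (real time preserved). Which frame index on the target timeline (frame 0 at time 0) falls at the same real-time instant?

frame 127775

Source frame index: (0×3600 + 35×60 + 29) × 24 + 14 = 51110.
Real time: 51110 / (24000/1001) = 5116111/2400 s.
Target frame: (5116111/2400) × (60000/1001) = 127775.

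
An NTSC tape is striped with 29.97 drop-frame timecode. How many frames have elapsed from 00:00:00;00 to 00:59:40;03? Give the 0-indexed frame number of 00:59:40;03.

107295

Complete 10-minute blocks: 5, each 17982 frames → 89910.
Remaining 9 whole minutes in the current block: 1800 + 8 × 1798 = 16184 frames.
Within the current minute: 40 × 30 + 3 − 2 = 1201 (labels ;00/;01 skipped at this minute). Total = 89910 + 16184 + 1201 = 107295.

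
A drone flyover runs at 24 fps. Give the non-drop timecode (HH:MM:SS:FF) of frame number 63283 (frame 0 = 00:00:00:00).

00:43:56:19

63283 ÷ 24 = 2636 full seconds, remainder 19 frames.
2636 s = 0 h 43 min 56 s.
Timecode: 00:43:56:19.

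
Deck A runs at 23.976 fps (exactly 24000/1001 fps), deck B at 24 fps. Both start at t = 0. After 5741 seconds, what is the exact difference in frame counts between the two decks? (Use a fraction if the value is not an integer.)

137784/1001 frames

A emits 24000/1001 × 5741 = 137784000/1001 frames; B emits 24 × 5741 = 137784.
Difference = 137784/1001 frames (≈ 137.6464); B is ahead of A.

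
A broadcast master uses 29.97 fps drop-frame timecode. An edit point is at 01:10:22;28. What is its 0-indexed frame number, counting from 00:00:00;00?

126562

Complete 10-minute blocks: 7, each 17982 frames → 125874.
Remaining 0 whole minutes in the current block: 0 frames.
Within the current minute: 22 × 30 + 28 = 688. Total = 125874 + 0 + 688 = 126562.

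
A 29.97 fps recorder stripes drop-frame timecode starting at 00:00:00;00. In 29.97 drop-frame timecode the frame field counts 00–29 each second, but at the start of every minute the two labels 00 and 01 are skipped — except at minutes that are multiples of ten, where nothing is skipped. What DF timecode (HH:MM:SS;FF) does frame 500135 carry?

04:38:07;27

Each 10-minute DF block holds 10 × 60 × 30 − 9 × 2 = 17982 frames. 500135 ÷ 17982 → 27 full blocks, remainder 14621.
Within the partial block the first minute is 1800 frames and each further minute 1798, so 8 further minute boundaries passed. Total skipped labels = 18 × 27 + 2 × 8 = 502.
Non-drop label index = 500135 + 502 = 500637; at 30 labels/s that is 04:38:07:27, i.e. DF 04:38:07;27.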